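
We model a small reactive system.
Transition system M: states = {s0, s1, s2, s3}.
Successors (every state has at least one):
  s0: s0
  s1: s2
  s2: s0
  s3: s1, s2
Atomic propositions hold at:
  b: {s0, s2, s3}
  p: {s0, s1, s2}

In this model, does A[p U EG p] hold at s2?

EG p: greatest fixpoint, start Z0 = {s0, s1, s2}, keep only states in Sat with some successor in Z. Already a fixed point.
Sat(EG p) = {s0, s1, s2}
A[p U EG p]: least fixpoint, start Z0 = Sat(EG p) = {s0, s1, s2}, add states in Sat(p) with every successor in Z. Already a fixed point.
Sat(A[p U EG p]) = {s0, s1, s2}
s2 ∈ Sat(A[p U EG p]) = {s0, s1, s2}, so the formula holds at s2.

Yes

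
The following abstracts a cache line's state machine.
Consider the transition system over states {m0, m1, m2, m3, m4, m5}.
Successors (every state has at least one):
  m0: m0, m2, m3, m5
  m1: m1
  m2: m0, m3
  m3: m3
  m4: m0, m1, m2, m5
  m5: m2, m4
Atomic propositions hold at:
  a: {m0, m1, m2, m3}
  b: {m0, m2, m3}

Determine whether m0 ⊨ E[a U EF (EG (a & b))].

Yes

Sat(a & b) = {m0, m2, m3}
EG (a & b): greatest fixpoint, start Z0 = {m0, m2, m3}, keep only states in Sat with some successor in Z. Already a fixed point.
Sat(EG (a & b)) = {m0, m2, m3}
EF (EG (a & b)): least fixpoint, start Z0 = {m0, m2, m3}, add states with some successor in Z. Z1 = {m0, m2, m3, m4, m5}; fixed.
Sat(EF (EG (a & b))) = {m0, m2, m3, m4, m5}
E[a U EF (EG (a & b))]: least fixpoint, start Z0 = Sat(EF (EG (a & b))) = {m0, m2, m3, m4, m5}, add states in Sat(a) with some successor in Z. Already a fixed point.
Sat(E[a U EF (EG (a & b))]) = {m0, m2, m3, m4, m5}
m0 ∈ Sat(E[a U EF (EG (a & b))]) = {m0, m2, m3, m4, m5}, so the formula holds at m0.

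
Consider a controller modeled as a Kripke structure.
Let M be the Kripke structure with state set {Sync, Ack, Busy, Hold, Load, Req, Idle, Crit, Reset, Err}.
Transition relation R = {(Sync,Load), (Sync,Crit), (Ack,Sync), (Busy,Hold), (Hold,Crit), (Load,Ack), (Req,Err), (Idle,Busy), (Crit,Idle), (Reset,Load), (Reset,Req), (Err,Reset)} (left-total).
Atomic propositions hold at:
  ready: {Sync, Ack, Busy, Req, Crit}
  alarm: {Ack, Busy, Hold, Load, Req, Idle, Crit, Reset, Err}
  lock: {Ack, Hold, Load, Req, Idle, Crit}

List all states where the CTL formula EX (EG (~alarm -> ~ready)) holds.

Sat(~alarm) = {Sync}
Sat(~ready) = {Hold, Load, Idle, Reset, Err}
Sat(~alarm -> ~ready) = {Ack, Busy, Hold, Load, Req, Idle, Crit, Reset, Err}
EG (~alarm -> ~ready): greatest fixpoint, start Z0 = {Ack, Busy, Hold, Load, Req, Idle, Crit, Reset, Err}, keep only states in Sat with some successor in Z. Z1 = {Busy, Hold, Load, Req, Idle, Crit, Reset, Err}; Z2 = {Busy, Hold, Req, Idle, Crit, Reset, Err}; fixed.
Sat(EG (~alarm -> ~ready)) = {Busy, Hold, Req, Idle, Crit, Reset, Err}
Sat(EX (EG (~alarm -> ~ready))) = {s : some successor in {Busy, Hold, Req, Idle, Crit, Reset, Err}} = {Sync, Busy, Hold, Req, Idle, Crit, Reset, Err}

{Sync, Busy, Hold, Req, Idle, Crit, Reset, Err}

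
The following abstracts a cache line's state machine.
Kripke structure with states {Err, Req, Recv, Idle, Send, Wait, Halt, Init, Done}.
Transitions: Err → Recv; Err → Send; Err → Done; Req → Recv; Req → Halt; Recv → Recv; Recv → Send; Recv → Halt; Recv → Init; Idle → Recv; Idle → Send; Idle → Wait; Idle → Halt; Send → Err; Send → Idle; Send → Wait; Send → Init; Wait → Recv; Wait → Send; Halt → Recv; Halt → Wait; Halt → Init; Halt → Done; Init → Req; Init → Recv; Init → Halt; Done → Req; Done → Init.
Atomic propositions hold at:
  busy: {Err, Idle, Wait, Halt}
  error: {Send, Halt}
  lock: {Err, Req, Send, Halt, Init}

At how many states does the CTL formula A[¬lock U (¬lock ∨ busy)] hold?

6

Sat(¬lock) = {Recv, Idle, Wait, Done}
Sat(¬lock ∨ busy) = {Err, Recv, Idle, Wait, Halt, Done}
A[¬lock U (¬lock ∨ busy)]: least fixpoint, start Z0 = Sat((¬lock ∨ busy)) = {Err, Recv, Idle, Wait, Halt, Done}, add states in Sat(¬lock) with every successor in Z. Already a fixed point.
Sat(A[¬lock U (¬lock ∨ busy)]) = {Err, Recv, Idle, Wait, Halt, Done}
|Sat(A[¬lock U (¬lock ∨ busy)])| = |{Err, Recv, Idle, Wait, Halt, Done}| = 6.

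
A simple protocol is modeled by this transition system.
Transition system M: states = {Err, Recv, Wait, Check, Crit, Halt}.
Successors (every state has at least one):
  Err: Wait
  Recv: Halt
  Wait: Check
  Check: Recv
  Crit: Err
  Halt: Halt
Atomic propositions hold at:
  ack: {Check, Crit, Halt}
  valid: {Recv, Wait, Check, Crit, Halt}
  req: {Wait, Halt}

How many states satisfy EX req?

Sat(EX req) = {s : some successor in {Wait, Halt}} = {Err, Recv, Halt}
|Sat(EX req)| = |{Err, Recv, Halt}| = 3.

3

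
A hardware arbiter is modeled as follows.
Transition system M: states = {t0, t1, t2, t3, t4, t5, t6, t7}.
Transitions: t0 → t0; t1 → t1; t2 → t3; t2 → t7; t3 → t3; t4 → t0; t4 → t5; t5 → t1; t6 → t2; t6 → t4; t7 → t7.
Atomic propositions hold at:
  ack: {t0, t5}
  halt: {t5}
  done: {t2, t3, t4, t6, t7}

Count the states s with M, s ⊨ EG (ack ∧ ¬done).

1

Sat(¬done) = {t0, t1, t5}
Sat(ack ∧ ¬done) = {t0, t5}
EG (ack ∧ ¬done): greatest fixpoint, start Z0 = {t0, t5}, keep only states in Sat with some successor in Z. Z1 = {t0}; fixed.
Sat(EG (ack ∧ ¬done)) = {t0}
|Sat(EG (ack ∧ ¬done))| = |{t0}| = 1.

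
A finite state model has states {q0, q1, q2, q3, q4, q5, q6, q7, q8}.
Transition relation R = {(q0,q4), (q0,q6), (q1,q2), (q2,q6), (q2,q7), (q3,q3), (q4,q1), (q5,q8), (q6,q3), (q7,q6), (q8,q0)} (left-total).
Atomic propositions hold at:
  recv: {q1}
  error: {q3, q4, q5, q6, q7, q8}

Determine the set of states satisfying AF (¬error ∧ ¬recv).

{q0, q1, q2, q4, q5, q8}

Sat(¬error) = {q0, q1, q2}
Sat(¬recv) = {q0, q2, q3, q4, q5, q6, q7, q8}
Sat(¬error ∧ ¬recv) = {q0, q2}
AF (¬error ∧ ¬recv): least fixpoint, start Z0 = {q0, q2}, add states with every successor in Z. Z1 = {q0, q1, q2, q8}; Z2 = {q0, q1, q2, q4, q5, q8}; fixed.
Sat(AF (¬error ∧ ¬recv)) = {q0, q1, q2, q4, q5, q8}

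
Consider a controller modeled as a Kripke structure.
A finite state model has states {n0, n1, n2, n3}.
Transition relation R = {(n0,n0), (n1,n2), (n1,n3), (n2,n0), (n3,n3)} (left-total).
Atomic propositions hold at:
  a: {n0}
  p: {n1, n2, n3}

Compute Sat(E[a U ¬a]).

{n1, n2, n3}

Sat(¬a) = {n1, n2, n3}
E[a U ¬a]: least fixpoint, start Z0 = Sat(¬a) = {n1, n2, n3}, add states in Sat(a) with some successor in Z. Already a fixed point.
Sat(E[a U ¬a]) = {n1, n2, n3}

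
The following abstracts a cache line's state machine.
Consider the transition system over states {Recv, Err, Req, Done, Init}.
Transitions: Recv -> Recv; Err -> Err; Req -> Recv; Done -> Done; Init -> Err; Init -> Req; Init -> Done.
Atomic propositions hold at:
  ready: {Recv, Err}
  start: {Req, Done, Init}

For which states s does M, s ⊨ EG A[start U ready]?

A[start U ready]: least fixpoint, start Z0 = Sat(ready) = {Recv, Err}, add states in Sat(start) with every successor in Z. Z1 = {Recv, Err, Req}; fixed.
Sat(A[start U ready]) = {Recv, Err, Req}
EG A[start U ready]: greatest fixpoint, start Z0 = {Recv, Err, Req}, keep only states in Sat with some successor in Z. Already a fixed point.
Sat(EG A[start U ready]) = {Recv, Err, Req}

{Recv, Err, Req}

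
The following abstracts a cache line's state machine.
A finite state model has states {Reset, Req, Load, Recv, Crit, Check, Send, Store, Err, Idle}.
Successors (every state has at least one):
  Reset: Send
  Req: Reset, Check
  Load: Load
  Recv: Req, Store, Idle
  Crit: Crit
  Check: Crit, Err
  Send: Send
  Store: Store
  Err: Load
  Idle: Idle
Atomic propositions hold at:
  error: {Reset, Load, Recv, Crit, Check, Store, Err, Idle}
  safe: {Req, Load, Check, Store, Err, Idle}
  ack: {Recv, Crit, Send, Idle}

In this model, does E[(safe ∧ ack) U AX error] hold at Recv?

Sat(safe ∧ ack) = {Idle}
Sat(AX error) = {s : every successor in {Reset, Load, Recv, Crit, Check, Store, Err, Idle}} = {Req, Load, Crit, Check, Store, Err, Idle}
E[(safe ∧ ack) U AX error]: least fixpoint, start Z0 = Sat(AX error) = {Req, Load, Crit, Check, Store, Err, Idle}, add states in Sat(safe ∧ ack) with some successor in Z. Already a fixed point.
Sat(E[(safe ∧ ack) U AX error]) = {Req, Load, Crit, Check, Store, Err, Idle}
Recv ∉ Sat(E[(safe ∧ ack) U AX error]) = {Req, Load, Crit, Check, Store, Err, Idle}, so the formula does not hold at Recv.

No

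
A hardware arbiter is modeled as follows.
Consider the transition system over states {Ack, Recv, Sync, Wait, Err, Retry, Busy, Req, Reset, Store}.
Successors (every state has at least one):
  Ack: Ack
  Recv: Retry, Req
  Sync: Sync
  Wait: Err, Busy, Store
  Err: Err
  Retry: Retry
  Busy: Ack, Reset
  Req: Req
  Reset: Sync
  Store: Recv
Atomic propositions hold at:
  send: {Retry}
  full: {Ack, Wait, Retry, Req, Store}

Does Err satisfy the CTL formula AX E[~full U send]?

No

Sat(~full) = {Recv, Sync, Err, Busy, Reset}
E[~full U send]: least fixpoint, start Z0 = Sat(send) = {Retry}, add states in Sat(~full) with some successor in Z. Z1 = {Recv, Retry}; fixed.
Sat(E[~full U send]) = {Recv, Retry}
Sat(AX E[~full U send]) = {s : every successor in {Recv, Retry}} = {Retry, Store}
Err ∉ Sat(AX E[~full U send]) = {Retry, Store}, so the formula does not hold at Err.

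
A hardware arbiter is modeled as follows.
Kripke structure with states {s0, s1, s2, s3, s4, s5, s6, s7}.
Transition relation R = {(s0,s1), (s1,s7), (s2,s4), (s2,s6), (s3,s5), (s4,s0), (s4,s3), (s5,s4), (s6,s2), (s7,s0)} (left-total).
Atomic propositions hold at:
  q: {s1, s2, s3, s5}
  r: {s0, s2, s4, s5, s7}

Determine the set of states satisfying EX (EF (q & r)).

Sat(q & r) = {s2, s5}
EF (q & r): least fixpoint, start Z0 = {s2, s5}, add states with some successor in Z. Z1 = {s2, s3, s5, s6}; Z2 = {s2, s3, s4, s5, s6}; fixed.
Sat(EF (q & r)) = {s2, s3, s4, s5, s6}
Sat(EX (EF (q & r))) = {s : some successor in {s2, s3, s4, s5, s6}} = {s2, s3, s4, s5, s6}

{s2, s3, s4, s5, s6}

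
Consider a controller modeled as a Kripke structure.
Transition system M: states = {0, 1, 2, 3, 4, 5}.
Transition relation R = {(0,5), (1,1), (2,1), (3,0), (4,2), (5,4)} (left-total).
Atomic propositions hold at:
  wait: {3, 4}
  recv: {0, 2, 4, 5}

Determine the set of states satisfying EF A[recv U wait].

A[recv U wait]: least fixpoint, start Z0 = Sat(wait) = {3, 4}, add states in Sat(recv) with every successor in Z. Z1 = {3, 4, 5}; Z2 = {0, 3, 4, 5}; fixed.
Sat(A[recv U wait]) = {0, 3, 4, 5}
EF A[recv U wait]: least fixpoint, start Z0 = {0, 3, 4, 5}, add states with some successor in Z. Already a fixed point.
Sat(EF A[recv U wait]) = {0, 3, 4, 5}

{0, 3, 4, 5}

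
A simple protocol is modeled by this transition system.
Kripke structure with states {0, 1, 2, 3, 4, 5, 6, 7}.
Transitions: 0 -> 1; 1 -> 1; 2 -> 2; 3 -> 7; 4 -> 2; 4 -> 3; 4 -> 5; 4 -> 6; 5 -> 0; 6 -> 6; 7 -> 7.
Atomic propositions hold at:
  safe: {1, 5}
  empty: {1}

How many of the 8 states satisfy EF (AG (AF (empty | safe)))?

4

Sat(empty | safe) = {1, 5}
AF (empty | safe): least fixpoint, start Z0 = {1, 5}, add states with every successor in Z. Z1 = {0, 1, 5}; fixed.
Sat(AF (empty | safe)) = {0, 1, 5}
AG (AF (empty | safe)): greatest fixpoint, start Z0 = {0, 1, 5}, keep only states in Sat with every successor in Z. Already a fixed point.
Sat(AG (AF (empty | safe))) = {0, 1, 5}
EF (AG (AF (empty | safe))): least fixpoint, start Z0 = {0, 1, 5}, add states with some successor in Z. Z1 = {0, 1, 4, 5}; fixed.
Sat(EF (AG (AF (empty | safe)))) = {0, 1, 4, 5}
|Sat(EF (AG (AF (empty | safe))))| = |{0, 1, 4, 5}| = 4.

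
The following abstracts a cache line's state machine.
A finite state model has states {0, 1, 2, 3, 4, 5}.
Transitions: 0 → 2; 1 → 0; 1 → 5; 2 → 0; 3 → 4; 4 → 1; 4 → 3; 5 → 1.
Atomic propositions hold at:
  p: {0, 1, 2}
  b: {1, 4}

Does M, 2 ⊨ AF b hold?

No

AF b: least fixpoint, start Z0 = {1, 4}, add states with every successor in Z. Z1 = {1, 3, 4, 5}; fixed.
Sat(AF b) = {1, 3, 4, 5}
2 ∉ Sat(AF b) = {1, 3, 4, 5}, so the formula does not hold at 2.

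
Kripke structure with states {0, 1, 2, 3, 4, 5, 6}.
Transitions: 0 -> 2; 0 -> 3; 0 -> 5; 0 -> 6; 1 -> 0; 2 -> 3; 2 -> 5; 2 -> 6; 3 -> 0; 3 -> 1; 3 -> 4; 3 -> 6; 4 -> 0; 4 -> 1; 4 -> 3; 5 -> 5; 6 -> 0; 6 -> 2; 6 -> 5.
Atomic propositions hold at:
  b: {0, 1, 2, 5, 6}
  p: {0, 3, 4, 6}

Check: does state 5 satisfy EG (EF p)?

EF p: least fixpoint, start Z0 = {0, 3, 4, 6}, add states with some successor in Z. Z1 = {0, 1, 2, 3, 4, 6}; fixed.
Sat(EF p) = {0, 1, 2, 3, 4, 6}
EG (EF p): greatest fixpoint, start Z0 = {0, 1, 2, 3, 4, 6}, keep only states in Sat with some successor in Z. Already a fixed point.
Sat(EG (EF p)) = {0, 1, 2, 3, 4, 6}
5 ∉ Sat(EG (EF p)) = {0, 1, 2, 3, 4, 6}, so the formula does not hold at 5.

No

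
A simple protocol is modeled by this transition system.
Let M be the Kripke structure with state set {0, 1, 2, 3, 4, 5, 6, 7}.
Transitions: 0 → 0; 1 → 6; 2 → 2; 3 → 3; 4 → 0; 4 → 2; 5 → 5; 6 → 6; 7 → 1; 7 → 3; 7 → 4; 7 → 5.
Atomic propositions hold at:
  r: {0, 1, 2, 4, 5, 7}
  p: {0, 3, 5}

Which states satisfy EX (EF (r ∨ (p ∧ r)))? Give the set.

Sat(p ∧ r) = {0, 5}
Sat(r ∨ (p ∧ r)) = {0, 1, 2, 4, 5, 7}
EF (r ∨ (p ∧ r)): least fixpoint, start Z0 = {0, 1, 2, 4, 5, 7}, add states with some successor in Z. Already a fixed point.
Sat(EF (r ∨ (p ∧ r))) = {0, 1, 2, 4, 5, 7}
Sat(EX (EF (r ∨ (p ∧ r)))) = {s : some successor in {0, 1, 2, 4, 5, 7}} = {0, 2, 4, 5, 7}

{0, 2, 4, 5, 7}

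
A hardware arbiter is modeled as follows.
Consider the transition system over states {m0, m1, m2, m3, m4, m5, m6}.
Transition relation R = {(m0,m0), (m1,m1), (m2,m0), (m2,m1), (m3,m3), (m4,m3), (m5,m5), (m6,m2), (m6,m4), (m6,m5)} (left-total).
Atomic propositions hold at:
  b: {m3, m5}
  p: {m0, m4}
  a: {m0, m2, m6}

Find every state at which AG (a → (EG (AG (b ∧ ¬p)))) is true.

{m1, m3, m4, m5}

Sat(¬p) = {m1, m2, m3, m5, m6}
Sat(b ∧ ¬p) = {m3, m5}
AG (b ∧ ¬p): greatest fixpoint, start Z0 = {m3, m5}, keep only states in Sat with every successor in Z. Already a fixed point.
Sat(AG (b ∧ ¬p)) = {m3, m5}
EG (AG (b ∧ ¬p)): greatest fixpoint, start Z0 = {m3, m5}, keep only states in Sat with some successor in Z. Already a fixed point.
Sat(EG (AG (b ∧ ¬p))) = {m3, m5}
Sat(a → (EG (AG (b ∧ ¬p)))) = {m1, m3, m4, m5}
AG (a → (EG (AG (b ∧ ¬p)))): greatest fixpoint, start Z0 = {m1, m3, m4, m5}, keep only states in Sat with every successor in Z. Already a fixed point.
Sat(AG (a → (EG (AG (b ∧ ¬p))))) = {m1, m3, m4, m5}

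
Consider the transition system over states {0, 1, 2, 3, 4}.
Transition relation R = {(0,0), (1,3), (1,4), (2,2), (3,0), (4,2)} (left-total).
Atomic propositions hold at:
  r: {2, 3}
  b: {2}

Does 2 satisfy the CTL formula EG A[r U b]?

Yes

A[r U b]: least fixpoint, start Z0 = Sat(b) = {2}, add states in Sat(r) with every successor in Z. Already a fixed point.
Sat(A[r U b]) = {2}
EG A[r U b]: greatest fixpoint, start Z0 = {2}, keep only states in Sat with some successor in Z. Already a fixed point.
Sat(EG A[r U b]) = {2}
2 ∈ Sat(EG A[r U b]) = {2}, so the formula holds at 2.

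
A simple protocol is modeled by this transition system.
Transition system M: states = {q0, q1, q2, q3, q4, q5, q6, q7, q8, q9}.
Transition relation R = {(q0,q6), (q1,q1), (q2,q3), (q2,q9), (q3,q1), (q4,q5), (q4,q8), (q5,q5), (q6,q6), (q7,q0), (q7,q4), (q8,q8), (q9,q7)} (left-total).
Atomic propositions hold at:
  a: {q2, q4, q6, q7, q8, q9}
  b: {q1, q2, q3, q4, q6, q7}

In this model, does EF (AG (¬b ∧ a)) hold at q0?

Sat(¬b) = {q0, q5, q8, q9}
Sat(¬b ∧ a) = {q8, q9}
AG (¬b ∧ a): greatest fixpoint, start Z0 = {q8, q9}, keep only states in Sat with every successor in Z. Z1 = {q8}; fixed.
Sat(AG (¬b ∧ a)) = {q8}
EF (AG (¬b ∧ a)): least fixpoint, start Z0 = {q8}, add states with some successor in Z. Z1 = {q4, q8}; Z2 = {q4, q7, q8}; Z3 = {q4, q7, q8, q9}; Z4 = {q2, q4, q7, q8, q9}; fixed.
Sat(EF (AG (¬b ∧ a))) = {q2, q4, q7, q8, q9}
q0 ∉ Sat(EF (AG (¬b ∧ a))) = {q2, q4, q7, q8, q9}, so the formula does not hold at q0.

No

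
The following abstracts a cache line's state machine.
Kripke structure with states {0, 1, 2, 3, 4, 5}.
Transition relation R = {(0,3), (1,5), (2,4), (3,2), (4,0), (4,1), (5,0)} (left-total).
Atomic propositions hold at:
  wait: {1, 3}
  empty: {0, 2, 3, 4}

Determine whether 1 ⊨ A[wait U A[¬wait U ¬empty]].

Sat(¬wait) = {0, 2, 4, 5}
Sat(¬empty) = {1, 5}
A[¬wait U ¬empty]: least fixpoint, start Z0 = Sat(¬empty) = {1, 5}, add states in Sat(¬wait) with every successor in Z. Already a fixed point.
Sat(A[¬wait U ¬empty]) = {1, 5}
A[wait U A[¬wait U ¬empty]]: least fixpoint, start Z0 = Sat(A[¬wait U ¬empty]) = {1, 5}, add states in Sat(wait) with every successor in Z. Already a fixed point.
Sat(A[wait U A[¬wait U ¬empty]]) = {1, 5}
1 ∈ Sat(A[wait U A[¬wait U ¬empty]]) = {1, 5}, so the formula holds at 1.

Yes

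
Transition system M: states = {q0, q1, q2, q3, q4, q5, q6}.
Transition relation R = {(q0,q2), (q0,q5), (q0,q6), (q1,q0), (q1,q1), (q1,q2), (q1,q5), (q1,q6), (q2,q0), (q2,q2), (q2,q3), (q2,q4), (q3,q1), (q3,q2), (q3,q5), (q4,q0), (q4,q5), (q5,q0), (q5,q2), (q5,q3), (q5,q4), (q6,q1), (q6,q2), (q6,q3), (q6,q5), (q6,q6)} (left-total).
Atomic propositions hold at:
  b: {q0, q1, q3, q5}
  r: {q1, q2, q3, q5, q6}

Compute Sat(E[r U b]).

E[r U b]: least fixpoint, start Z0 = Sat(b) = {q0, q1, q3, q5}, add states in Sat(r) with some successor in Z. Z1 = {q0, q1, q2, q3, q5, q6}; fixed.
Sat(E[r U b]) = {q0, q1, q2, q3, q5, q6}

{q0, q1, q2, q3, q5, q6}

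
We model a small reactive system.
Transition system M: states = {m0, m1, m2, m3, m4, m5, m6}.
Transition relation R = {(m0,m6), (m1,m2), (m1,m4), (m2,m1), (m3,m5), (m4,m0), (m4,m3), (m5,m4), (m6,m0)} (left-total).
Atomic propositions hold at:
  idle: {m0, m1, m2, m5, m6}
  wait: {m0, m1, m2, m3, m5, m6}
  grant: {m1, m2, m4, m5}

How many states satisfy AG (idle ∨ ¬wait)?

2

Sat(¬wait) = {m4}
Sat(idle ∨ ¬wait) = {m0, m1, m2, m4, m5, m6}
AG (idle ∨ ¬wait): greatest fixpoint, start Z0 = {m0, m1, m2, m4, m5, m6}, keep only states in Sat with every successor in Z. Z1 = {m0, m1, m2, m5, m6}; Z2 = {m0, m2, m6}; Z3 = {m0, m6}; fixed.
Sat(AG (idle ∨ ¬wait)) = {m0, m6}
|Sat(AG (idle ∨ ¬wait))| = |{m0, m6}| = 2.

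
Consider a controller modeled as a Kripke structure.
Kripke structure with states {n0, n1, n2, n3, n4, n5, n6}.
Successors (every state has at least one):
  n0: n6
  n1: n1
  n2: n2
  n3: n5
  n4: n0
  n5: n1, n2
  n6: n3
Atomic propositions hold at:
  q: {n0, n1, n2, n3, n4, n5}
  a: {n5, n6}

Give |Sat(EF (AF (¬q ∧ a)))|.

3

Sat(¬q) = {n6}
Sat(¬q ∧ a) = {n6}
AF (¬q ∧ a): least fixpoint, start Z0 = {n6}, add states with every successor in Z. Z1 = {n0, n6}; Z2 = {n0, n4, n6}; fixed.
Sat(AF (¬q ∧ a)) = {n0, n4, n6}
EF (AF (¬q ∧ a)): least fixpoint, start Z0 = {n0, n4, n6}, add states with some successor in Z. Already a fixed point.
Sat(EF (AF (¬q ∧ a))) = {n0, n4, n6}
|Sat(EF (AF (¬q ∧ a)))| = |{n0, n4, n6}| = 3.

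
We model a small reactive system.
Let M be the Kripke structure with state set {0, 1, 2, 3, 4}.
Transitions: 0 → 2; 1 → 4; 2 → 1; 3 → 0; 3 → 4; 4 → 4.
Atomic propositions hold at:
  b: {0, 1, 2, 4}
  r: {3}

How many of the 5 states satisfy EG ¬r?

Sat(¬r) = {0, 1, 2, 4}
EG ¬r: greatest fixpoint, start Z0 = {0, 1, 2, 4}, keep only states in Sat with some successor in Z. Already a fixed point.
Sat(EG ¬r) = {0, 1, 2, 4}
|Sat(EG ¬r)| = |{0, 1, 2, 4}| = 4.

4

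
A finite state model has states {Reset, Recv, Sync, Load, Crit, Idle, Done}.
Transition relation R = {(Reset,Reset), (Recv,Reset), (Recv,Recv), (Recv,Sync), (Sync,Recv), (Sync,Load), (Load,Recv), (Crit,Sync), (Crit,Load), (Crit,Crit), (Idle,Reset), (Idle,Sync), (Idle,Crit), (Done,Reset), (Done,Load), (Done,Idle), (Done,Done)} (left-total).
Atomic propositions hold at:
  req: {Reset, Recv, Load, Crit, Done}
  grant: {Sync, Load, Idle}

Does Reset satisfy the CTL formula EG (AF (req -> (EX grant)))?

Sat(EX grant) = {s : some successor in {Sync, Load, Idle}} = {Recv, Sync, Crit, Idle, Done}
Sat(req -> (EX grant)) = {Recv, Sync, Crit, Idle, Done}
AF (req -> (EX grant)): least fixpoint, start Z0 = {Recv, Sync, Crit, Idle, Done}, add states with every successor in Z. Z1 = {Recv, Sync, Load, Crit, Idle, Done}; fixed.
Sat(AF (req -> (EX grant))) = {Recv, Sync, Load, Crit, Idle, Done}
EG (AF (req -> (EX grant))): greatest fixpoint, start Z0 = {Recv, Sync, Load, Crit, Idle, Done}, keep only states in Sat with some successor in Z. Already a fixed point.
Sat(EG (AF (req -> (EX grant)))) = {Recv, Sync, Load, Crit, Idle, Done}
Reset ∉ Sat(EG (AF (req -> (EX grant)))) = {Recv, Sync, Load, Crit, Idle, Done}, so the formula does not hold at Reset.

No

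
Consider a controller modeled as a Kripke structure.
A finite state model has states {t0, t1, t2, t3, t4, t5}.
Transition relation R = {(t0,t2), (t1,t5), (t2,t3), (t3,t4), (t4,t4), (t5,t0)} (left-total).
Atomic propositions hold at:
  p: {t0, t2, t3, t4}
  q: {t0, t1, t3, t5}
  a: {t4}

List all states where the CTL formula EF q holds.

{t0, t1, t2, t3, t5}

EF q: least fixpoint, start Z0 = {t0, t1, t3, t5}, add states with some successor in Z. Z1 = {t0, t1, t2, t3, t5}; fixed.
Sat(EF q) = {t0, t1, t2, t3, t5}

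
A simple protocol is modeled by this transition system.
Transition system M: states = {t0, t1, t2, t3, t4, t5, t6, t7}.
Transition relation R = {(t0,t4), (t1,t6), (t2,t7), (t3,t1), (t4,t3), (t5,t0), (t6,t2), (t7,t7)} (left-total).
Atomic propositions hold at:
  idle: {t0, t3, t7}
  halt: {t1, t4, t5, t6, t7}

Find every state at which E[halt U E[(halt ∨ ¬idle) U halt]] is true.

{t1, t2, t4, t5, t6, t7}

Sat(¬idle) = {t1, t2, t4, t5, t6}
Sat(halt ∨ ¬idle) = {t1, t2, t4, t5, t6, t7}
E[(halt ∨ ¬idle) U halt]: least fixpoint, start Z0 = Sat(halt) = {t1, t4, t5, t6, t7}, add states in Sat(halt ∨ ¬idle) with some successor in Z. Z1 = {t1, t2, t4, t5, t6, t7}; fixed.
Sat(E[(halt ∨ ¬idle) U halt]) = {t1, t2, t4, t5, t6, t7}
E[halt U E[(halt ∨ ¬idle) U halt]]: least fixpoint, start Z0 = Sat(E[(halt ∨ ¬idle) U halt]) = {t1, t2, t4, t5, t6, t7}, add states in Sat(halt) with some successor in Z. Already a fixed point.
Sat(E[halt U E[(halt ∨ ¬idle) U halt]]) = {t1, t2, t4, t5, t6, t7}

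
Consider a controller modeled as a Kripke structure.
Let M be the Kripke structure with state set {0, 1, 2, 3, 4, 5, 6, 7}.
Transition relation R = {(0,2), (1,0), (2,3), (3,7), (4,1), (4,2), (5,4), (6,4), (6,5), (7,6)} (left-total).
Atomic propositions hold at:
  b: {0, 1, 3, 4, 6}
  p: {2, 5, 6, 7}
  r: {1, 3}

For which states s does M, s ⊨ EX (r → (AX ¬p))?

Sat(¬p) = {0, 1, 3, 4}
Sat(AX ¬p) = {s : every successor in {0, 1, 3, 4}} = {1, 2, 5}
Sat(r → (AX ¬p)) = {0, 1, 2, 4, 5, 6, 7}
Sat(EX (r → (AX ¬p))) = {s : some successor in {0, 1, 2, 4, 5, 6, 7}} = {0, 1, 3, 4, 5, 6, 7}

{0, 1, 3, 4, 5, 6, 7}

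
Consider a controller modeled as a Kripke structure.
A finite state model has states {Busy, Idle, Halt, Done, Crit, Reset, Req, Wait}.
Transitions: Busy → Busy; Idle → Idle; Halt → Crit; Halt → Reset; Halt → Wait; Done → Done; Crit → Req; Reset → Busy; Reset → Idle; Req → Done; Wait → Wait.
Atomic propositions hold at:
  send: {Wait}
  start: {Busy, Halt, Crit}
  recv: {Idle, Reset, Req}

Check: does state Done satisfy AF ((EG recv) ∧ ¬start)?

No

EG recv: greatest fixpoint, start Z0 = {Idle, Reset, Req}, keep only states in Sat with some successor in Z. Z1 = {Idle, Reset}; fixed.
Sat(EG recv) = {Idle, Reset}
Sat(¬start) = {Idle, Done, Reset, Req, Wait}
Sat((EG recv) ∧ ¬start) = {Idle, Reset}
AF ((EG recv) ∧ ¬start): least fixpoint, start Z0 = {Idle, Reset}, add states with every successor in Z. Already a fixed point.
Sat(AF ((EG recv) ∧ ¬start)) = {Idle, Reset}
Done ∉ Sat(AF ((EG recv) ∧ ¬start)) = {Idle, Reset}, so the formula does not hold at Done.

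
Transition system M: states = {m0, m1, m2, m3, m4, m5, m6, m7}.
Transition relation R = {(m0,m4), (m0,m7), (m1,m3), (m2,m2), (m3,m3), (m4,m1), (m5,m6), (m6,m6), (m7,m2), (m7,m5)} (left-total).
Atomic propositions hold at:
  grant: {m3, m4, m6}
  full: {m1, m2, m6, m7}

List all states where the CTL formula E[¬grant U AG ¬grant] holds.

Sat(¬grant) = {m0, m1, m2, m5, m7}
AG ¬grant: greatest fixpoint, start Z0 = {m0, m1, m2, m5, m7}, keep only states in Sat with every successor in Z. Z1 = {m2, m7}; Z2 = {m2}; fixed.
Sat(AG ¬grant) = {m2}
E[¬grant U AG ¬grant]: least fixpoint, start Z0 = Sat(AG ¬grant) = {m2}, add states in Sat(¬grant) with some successor in Z. Z1 = {m2, m7}; Z2 = {m0, m2, m7}; fixed.
Sat(E[¬grant U AG ¬grant]) = {m0, m2, m7}

{m0, m2, m7}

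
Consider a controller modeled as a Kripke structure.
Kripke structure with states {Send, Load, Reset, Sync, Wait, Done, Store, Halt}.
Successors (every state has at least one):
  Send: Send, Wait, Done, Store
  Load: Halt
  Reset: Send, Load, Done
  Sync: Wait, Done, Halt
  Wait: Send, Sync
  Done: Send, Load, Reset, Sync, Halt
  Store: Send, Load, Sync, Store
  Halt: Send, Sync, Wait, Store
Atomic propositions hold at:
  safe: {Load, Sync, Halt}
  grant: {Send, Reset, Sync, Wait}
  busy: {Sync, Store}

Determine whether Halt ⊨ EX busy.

Sat(EX busy) = {s : some successor in {Sync, Store}} = {Send, Wait, Done, Store, Halt}
Halt ∈ Sat(EX busy) = {Send, Wait, Done, Store, Halt}, so the formula holds at Halt.

Yes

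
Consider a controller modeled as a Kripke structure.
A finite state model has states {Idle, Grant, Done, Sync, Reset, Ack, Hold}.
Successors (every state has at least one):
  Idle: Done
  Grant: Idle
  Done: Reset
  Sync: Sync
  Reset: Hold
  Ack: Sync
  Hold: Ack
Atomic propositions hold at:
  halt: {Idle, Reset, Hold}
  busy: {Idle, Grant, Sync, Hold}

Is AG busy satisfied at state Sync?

Yes

AG busy: greatest fixpoint, start Z0 = {Idle, Grant, Sync, Hold}, keep only states in Sat with every successor in Z. Z1 = {Grant, Sync}; Z2 = {Sync}; fixed.
Sat(AG busy) = {Sync}
Sync ∈ Sat(AG busy) = {Sync}, so the formula holds at Sync.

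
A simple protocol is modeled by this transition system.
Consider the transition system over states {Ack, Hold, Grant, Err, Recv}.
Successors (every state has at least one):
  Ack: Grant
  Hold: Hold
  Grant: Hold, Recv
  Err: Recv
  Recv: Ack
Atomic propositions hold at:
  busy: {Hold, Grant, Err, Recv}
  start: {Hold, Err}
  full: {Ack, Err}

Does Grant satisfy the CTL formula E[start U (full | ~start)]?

Yes

Sat(~start) = {Ack, Grant, Recv}
Sat(full | ~start) = {Ack, Grant, Err, Recv}
E[start U (full | ~start)]: least fixpoint, start Z0 = Sat((full | ~start)) = {Ack, Grant, Err, Recv}, add states in Sat(start) with some successor in Z. Already a fixed point.
Sat(E[start U (full | ~start)]) = {Ack, Grant, Err, Recv}
Grant ∈ Sat(E[start U (full | ~start)]) = {Ack, Grant, Err, Recv}, so the formula holds at Grant.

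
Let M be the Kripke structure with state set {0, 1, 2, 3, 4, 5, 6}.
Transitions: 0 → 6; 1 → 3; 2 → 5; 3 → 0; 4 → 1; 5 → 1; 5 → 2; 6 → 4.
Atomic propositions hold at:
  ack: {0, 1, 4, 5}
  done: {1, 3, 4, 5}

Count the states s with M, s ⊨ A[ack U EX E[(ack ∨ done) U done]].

6

Sat(ack ∨ done) = {0, 1, 3, 4, 5}
E[(ack ∨ done) U done]: least fixpoint, start Z0 = Sat(done) = {1, 3, 4, 5}, add states in Sat(ack ∨ done) with some successor in Z. Already a fixed point.
Sat(E[(ack ∨ done) U done]) = {1, 3, 4, 5}
Sat(EX E[(ack ∨ done) U done]) = {s : some successor in {1, 3, 4, 5}} = {1, 2, 4, 5, 6}
A[ack U EX E[(ack ∨ done) U done]]: least fixpoint, start Z0 = Sat(EX E[(ack ∨ done) U done]) = {1, 2, 4, 5, 6}, add states in Sat(ack) with every successor in Z. Z1 = {0, 1, 2, 4, 5, 6}; fixed.
Sat(A[ack U EX E[(ack ∨ done) U done]]) = {0, 1, 2, 4, 5, 6}
|Sat(A[ack U EX E[(ack ∨ done) U done]])| = |{0, 1, 2, 4, 5, 6}| = 6.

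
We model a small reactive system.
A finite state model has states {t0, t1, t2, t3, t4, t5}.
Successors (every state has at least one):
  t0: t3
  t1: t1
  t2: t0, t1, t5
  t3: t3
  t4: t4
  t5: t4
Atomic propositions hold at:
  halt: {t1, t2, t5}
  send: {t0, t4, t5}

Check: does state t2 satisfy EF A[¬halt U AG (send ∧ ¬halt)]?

Sat(¬halt) = {t0, t3, t4}
Sat(send ∧ ¬halt) = {t0, t4}
AG (send ∧ ¬halt): greatest fixpoint, start Z0 = {t0, t4}, keep only states in Sat with every successor in Z. Z1 = {t4}; fixed.
Sat(AG (send ∧ ¬halt)) = {t4}
A[¬halt U AG (send ∧ ¬halt)]: least fixpoint, start Z0 = Sat(AG (send ∧ ¬halt)) = {t4}, add states in Sat(¬halt) with every successor in Z. Already a fixed point.
Sat(A[¬halt U AG (send ∧ ¬halt)]) = {t4}
EF A[¬halt U AG (send ∧ ¬halt)]: least fixpoint, start Z0 = {t4}, add states with some successor in Z. Z1 = {t4, t5}; Z2 = {t2, t4, t5}; fixed.
Sat(EF A[¬halt U AG (send ∧ ¬halt)]) = {t2, t4, t5}
t2 ∈ Sat(EF A[¬halt U AG (send ∧ ¬halt)]) = {t2, t4, t5}, so the formula holds at t2.

Yes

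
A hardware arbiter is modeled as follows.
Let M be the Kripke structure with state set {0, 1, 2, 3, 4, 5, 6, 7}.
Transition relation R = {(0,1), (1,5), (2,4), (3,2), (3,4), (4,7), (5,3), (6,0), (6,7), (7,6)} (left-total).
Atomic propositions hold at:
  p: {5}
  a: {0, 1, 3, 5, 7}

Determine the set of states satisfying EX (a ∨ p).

{0, 1, 4, 5, 6}

Sat(a ∨ p) = {0, 1, 3, 5, 7}
Sat(EX (a ∨ p)) = {s : some successor in {0, 1, 3, 5, 7}} = {0, 1, 4, 5, 6}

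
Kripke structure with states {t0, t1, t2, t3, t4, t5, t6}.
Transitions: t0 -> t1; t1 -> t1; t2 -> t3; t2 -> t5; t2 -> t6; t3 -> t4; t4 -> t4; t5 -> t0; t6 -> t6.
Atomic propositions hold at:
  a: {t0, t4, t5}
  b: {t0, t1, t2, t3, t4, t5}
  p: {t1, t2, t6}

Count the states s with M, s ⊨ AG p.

AG p: greatest fixpoint, start Z0 = {t1, t2, t6}, keep only states in Sat with every successor in Z. Z1 = {t1, t6}; fixed.
Sat(AG p) = {t1, t6}
|Sat(AG p)| = |{t1, t6}| = 2.

2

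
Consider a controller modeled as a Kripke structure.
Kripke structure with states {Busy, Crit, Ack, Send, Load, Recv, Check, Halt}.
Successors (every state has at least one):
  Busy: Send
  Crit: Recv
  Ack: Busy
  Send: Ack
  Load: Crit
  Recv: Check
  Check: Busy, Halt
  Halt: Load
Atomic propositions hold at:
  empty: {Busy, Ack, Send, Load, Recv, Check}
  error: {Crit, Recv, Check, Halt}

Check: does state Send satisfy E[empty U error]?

No

E[empty U error]: least fixpoint, start Z0 = Sat(error) = {Crit, Recv, Check, Halt}, add states in Sat(empty) with some successor in Z. Z1 = {Crit, Load, Recv, Check, Halt}; fixed.
Sat(E[empty U error]) = {Crit, Load, Recv, Check, Halt}
Send ∉ Sat(E[empty U error]) = {Crit, Load, Recv, Check, Halt}, so the formula does not hold at Send.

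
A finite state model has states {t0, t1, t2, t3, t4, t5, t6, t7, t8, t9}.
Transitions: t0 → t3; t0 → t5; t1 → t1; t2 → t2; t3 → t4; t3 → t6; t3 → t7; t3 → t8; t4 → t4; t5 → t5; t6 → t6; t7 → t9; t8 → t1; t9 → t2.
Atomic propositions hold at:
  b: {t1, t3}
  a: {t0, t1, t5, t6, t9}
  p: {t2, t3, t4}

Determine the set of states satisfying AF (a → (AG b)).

{t1, t2, t3, t4, t7, t8, t9}

AG b: greatest fixpoint, start Z0 = {t1, t3}, keep only states in Sat with every successor in Z. Z1 = {t1}; fixed.
Sat(AG b) = {t1}
Sat(a → (AG b)) = {t1, t2, t3, t4, t7, t8}
AF (a → (AG b)): least fixpoint, start Z0 = {t1, t2, t3, t4, t7, t8}, add states with every successor in Z. Z1 = {t1, t2, t3, t4, t7, t8, t9}; fixed.
Sat(AF (a → (AG b))) = {t1, t2, t3, t4, t7, t8, t9}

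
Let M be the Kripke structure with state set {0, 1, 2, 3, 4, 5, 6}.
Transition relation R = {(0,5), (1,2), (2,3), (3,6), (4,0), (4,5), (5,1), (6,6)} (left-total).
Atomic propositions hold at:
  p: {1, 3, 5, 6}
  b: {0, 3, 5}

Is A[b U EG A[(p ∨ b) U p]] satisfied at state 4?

Sat(p ∨ b) = {0, 1, 3, 5, 6}
A[(p ∨ b) U p]: least fixpoint, start Z0 = Sat(p) = {1, 3, 5, 6}, add states in Sat(p ∨ b) with every successor in Z. Z1 = {0, 1, 3, 5, 6}; fixed.
Sat(A[(p ∨ b) U p]) = {0, 1, 3, 5, 6}
EG A[(p ∨ b) U p]: greatest fixpoint, start Z0 = {0, 1, 3, 5, 6}, keep only states in Sat with some successor in Z. Z1 = {0, 3, 5, 6}; Z2 = {0, 3, 6}; Z3 = {3, 6}; fixed.
Sat(EG A[(p ∨ b) U p]) = {3, 6}
A[b U EG A[(p ∨ b) U p]]: least fixpoint, start Z0 = Sat(EG A[(p ∨ b) U p]) = {3, 6}, add states in Sat(b) with every successor in Z. Already a fixed point.
Sat(A[b U EG A[(p ∨ b) U p]]) = {3, 6}
4 ∉ Sat(A[b U EG A[(p ∨ b) U p]]) = {3, 6}, so the formula does not hold at 4.

No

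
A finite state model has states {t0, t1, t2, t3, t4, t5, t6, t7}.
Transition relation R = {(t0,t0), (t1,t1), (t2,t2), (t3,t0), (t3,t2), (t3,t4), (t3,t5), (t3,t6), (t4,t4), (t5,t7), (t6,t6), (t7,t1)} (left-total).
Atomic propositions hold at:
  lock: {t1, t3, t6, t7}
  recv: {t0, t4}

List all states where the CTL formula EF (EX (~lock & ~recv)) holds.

Sat(~lock) = {t0, t2, t4, t5}
Sat(~recv) = {t1, t2, t3, t5, t6, t7}
Sat(~lock & ~recv) = {t2, t5}
Sat(EX (~lock & ~recv)) = {s : some successor in {t2, t5}} = {t2, t3}
EF (EX (~lock & ~recv)): least fixpoint, start Z0 = {t2, t3}, add states with some successor in Z. Already a fixed point.
Sat(EF (EX (~lock & ~recv))) = {t2, t3}

{t2, t3}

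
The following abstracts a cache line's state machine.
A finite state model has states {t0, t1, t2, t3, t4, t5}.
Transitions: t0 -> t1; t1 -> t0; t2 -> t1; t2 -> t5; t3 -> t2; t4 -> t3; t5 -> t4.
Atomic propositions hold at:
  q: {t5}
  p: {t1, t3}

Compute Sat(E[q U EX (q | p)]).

{t0, t2, t4, t5}

Sat(q | p) = {t1, t3, t5}
Sat(EX (q | p)) = {s : some successor in {t1, t3, t5}} = {t0, t2, t4}
E[q U EX (q | p)]: least fixpoint, start Z0 = Sat(EX (q | p)) = {t0, t2, t4}, add states in Sat(q) with some successor in Z. Z1 = {t0, t2, t4, t5}; fixed.
Sat(E[q U EX (q | p)]) = {t0, t2, t4, t5}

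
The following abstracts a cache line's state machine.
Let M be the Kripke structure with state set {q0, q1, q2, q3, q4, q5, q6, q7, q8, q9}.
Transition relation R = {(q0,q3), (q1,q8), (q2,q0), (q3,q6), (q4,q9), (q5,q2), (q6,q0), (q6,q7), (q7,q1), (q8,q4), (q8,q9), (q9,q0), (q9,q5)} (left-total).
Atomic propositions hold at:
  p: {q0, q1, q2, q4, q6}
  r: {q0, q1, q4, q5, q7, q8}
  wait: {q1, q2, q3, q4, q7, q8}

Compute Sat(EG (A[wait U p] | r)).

A[wait U p]: least fixpoint, start Z0 = Sat(p) = {q0, q1, q2, q4, q6}, add states in Sat(wait) with every successor in Z. Z1 = {q0, q1, q2, q3, q4, q6, q7}; fixed.
Sat(A[wait U p]) = {q0, q1, q2, q3, q4, q6, q7}
Sat(A[wait U p] | r) = {q0, q1, q2, q3, q4, q5, q6, q7, q8}
EG (A[wait U p] | r): greatest fixpoint, start Z0 = {q0, q1, q2, q3, q4, q5, q6, q7, q8}, keep only states in Sat with some successor in Z. Z1 = {q0, q1, q2, q3, q5, q6, q7, q8}; Z2 = {q0, q1, q2, q3, q5, q6, q7}; Z3 = {q0, q2, q3, q5, q6, q7}; Z4 = {q0, q2, q3, q5, q6}; fixed.
Sat(EG (A[wait U p] | r)) = {q0, q2, q3, q5, q6}

{q0, q2, q3, q5, q6}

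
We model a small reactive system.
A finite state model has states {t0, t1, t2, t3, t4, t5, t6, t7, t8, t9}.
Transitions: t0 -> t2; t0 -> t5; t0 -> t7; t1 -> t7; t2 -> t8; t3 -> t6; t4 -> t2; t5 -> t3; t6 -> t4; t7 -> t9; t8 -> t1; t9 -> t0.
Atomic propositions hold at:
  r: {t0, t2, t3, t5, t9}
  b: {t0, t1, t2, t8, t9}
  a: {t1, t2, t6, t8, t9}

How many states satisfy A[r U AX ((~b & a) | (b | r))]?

8

Sat(~b) = {t3, t4, t5, t6, t7}
Sat(~b & a) = {t6}
Sat(b | r) = {t0, t1, t2, t3, t5, t8, t9}
Sat((~b & a) | (b | r)) = {t0, t1, t2, t3, t5, t6, t8, t9}
Sat(AX ((~b & a) | (b | r))) = {s : every successor in {t0, t1, t2, t3, t5, t6, t8, t9}} = {t2, t3, t4, t5, t7, t8, t9}
A[r U AX ((~b & a) | (b | r))]: least fixpoint, start Z0 = Sat(AX ((~b & a) | (b | r))) = {t2, t3, t4, t5, t7, t8, t9}, add states in Sat(r) with every successor in Z. Z1 = {t0, t2, t3, t4, t5, t7, t8, t9}; fixed.
Sat(A[r U AX ((~b & a) | (b | r))]) = {t0, t2, t3, t4, t5, t7, t8, t9}
|Sat(A[r U AX ((~b & a) | (b | r))])| = |{t0, t2, t3, t4, t5, t7, t8, t9}| = 8.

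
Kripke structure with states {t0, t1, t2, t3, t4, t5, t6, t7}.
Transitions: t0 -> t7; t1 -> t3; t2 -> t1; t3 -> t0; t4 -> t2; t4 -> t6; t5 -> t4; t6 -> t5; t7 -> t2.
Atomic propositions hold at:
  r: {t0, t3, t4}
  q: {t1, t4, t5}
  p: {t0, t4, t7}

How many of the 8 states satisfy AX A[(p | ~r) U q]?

Sat(~r) = {t1, t2, t5, t6, t7}
Sat(p | ~r) = {t0, t1, t2, t4, t5, t6, t7}
A[(p | ~r) U q]: least fixpoint, start Z0 = Sat(q) = {t1, t4, t5}, add states in Sat(p | ~r) with every successor in Z. Z1 = {t1, t2, t4, t5, t6}; Z2 = {t1, t2, t4, t5, t6, t7}; Z3 = {t0, t1, t2, t4, t5, t6, t7}; fixed.
Sat(A[(p | ~r) U q]) = {t0, t1, t2, t4, t5, t6, t7}
Sat(AX A[(p | ~r) U q]) = {s : every successor in {t0, t1, t2, t4, t5, t6, t7}} = {t0, t2, t3, t4, t5, t6, t7}
|Sat(AX A[(p | ~r) U q])| = |{t0, t2, t3, t4, t5, t6, t7}| = 7.

7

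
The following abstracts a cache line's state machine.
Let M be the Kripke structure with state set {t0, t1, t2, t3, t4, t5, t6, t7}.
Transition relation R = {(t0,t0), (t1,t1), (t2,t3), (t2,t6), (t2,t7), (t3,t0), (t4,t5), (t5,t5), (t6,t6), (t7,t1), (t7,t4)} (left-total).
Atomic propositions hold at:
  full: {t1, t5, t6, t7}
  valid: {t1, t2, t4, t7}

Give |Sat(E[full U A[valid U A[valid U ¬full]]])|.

5

Sat(¬full) = {t0, t2, t3, t4}
A[valid U ¬full]: least fixpoint, start Z0 = Sat(¬full) = {t0, t2, t3, t4}, add states in Sat(valid) with every successor in Z. Already a fixed point.
Sat(A[valid U ¬full]) = {t0, t2, t3, t4}
A[valid U A[valid U ¬full]]: least fixpoint, start Z0 = Sat(A[valid U ¬full]) = {t0, t2, t3, t4}, add states in Sat(valid) with every successor in Z. Already a fixed point.
Sat(A[valid U A[valid U ¬full]]) = {t0, t2, t3, t4}
E[full U A[valid U A[valid U ¬full]]]: least fixpoint, start Z0 = Sat(A[valid U A[valid U ¬full]]) = {t0, t2, t3, t4}, add states in Sat(full) with some successor in Z. Z1 = {t0, t2, t3, t4, t7}; fixed.
Sat(E[full U A[valid U A[valid U ¬full]]]) = {t0, t2, t3, t4, t7}
|Sat(E[full U A[valid U A[valid U ¬full]]])| = |{t0, t2, t3, t4, t7}| = 5.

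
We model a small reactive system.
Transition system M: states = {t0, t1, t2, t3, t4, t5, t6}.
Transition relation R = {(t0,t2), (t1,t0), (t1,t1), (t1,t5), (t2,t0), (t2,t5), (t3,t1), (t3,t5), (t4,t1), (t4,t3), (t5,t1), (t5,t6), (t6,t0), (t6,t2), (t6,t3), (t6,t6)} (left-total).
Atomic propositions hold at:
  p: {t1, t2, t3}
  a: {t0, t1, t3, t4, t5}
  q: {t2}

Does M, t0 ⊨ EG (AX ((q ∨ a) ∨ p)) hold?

Yes

Sat(q ∨ a) = {t0, t1, t2, t3, t4, t5}
Sat((q ∨ a) ∨ p) = {t0, t1, t2, t3, t4, t5}
Sat(AX ((q ∨ a) ∨ p)) = {s : every successor in {t0, t1, t2, t3, t4, t5}} = {t0, t1, t2, t3, t4}
EG (AX ((q ∨ a) ∨ p)): greatest fixpoint, start Z0 = {t0, t1, t2, t3, t4}, keep only states in Sat with some successor in Z. Already a fixed point.
Sat(EG (AX ((q ∨ a) ∨ p))) = {t0, t1, t2, t3, t4}
t0 ∈ Sat(EG (AX ((q ∨ a) ∨ p))) = {t0, t1, t2, t3, t4}, so the formula holds at t0.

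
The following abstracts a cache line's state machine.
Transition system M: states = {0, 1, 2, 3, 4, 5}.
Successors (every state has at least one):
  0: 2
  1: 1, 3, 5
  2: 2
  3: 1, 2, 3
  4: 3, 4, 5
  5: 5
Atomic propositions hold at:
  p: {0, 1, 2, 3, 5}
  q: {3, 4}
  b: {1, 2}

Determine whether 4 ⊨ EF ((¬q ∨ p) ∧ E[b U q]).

Sat(¬q) = {0, 1, 2, 5}
Sat(¬q ∨ p) = {0, 1, 2, 3, 5}
E[b U q]: least fixpoint, start Z0 = Sat(q) = {3, 4}, add states in Sat(b) with some successor in Z. Z1 = {1, 3, 4}; fixed.
Sat(E[b U q]) = {1, 3, 4}
Sat((¬q ∨ p) ∧ E[b U q]) = {1, 3}
EF ((¬q ∨ p) ∧ E[b U q]): least fixpoint, start Z0 = {1, 3}, add states with some successor in Z. Z1 = {1, 3, 4}; fixed.
Sat(EF ((¬q ∨ p) ∧ E[b U q])) = {1, 3, 4}
4 ∈ Sat(EF ((¬q ∨ p) ∧ E[b U q])) = {1, 3, 4}, so the formula holds at 4.

Yes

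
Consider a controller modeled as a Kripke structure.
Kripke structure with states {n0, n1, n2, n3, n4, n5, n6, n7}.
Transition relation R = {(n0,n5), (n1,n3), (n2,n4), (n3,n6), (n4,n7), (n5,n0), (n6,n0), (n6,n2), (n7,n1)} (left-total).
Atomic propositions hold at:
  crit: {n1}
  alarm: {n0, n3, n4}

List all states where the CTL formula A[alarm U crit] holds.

{n1}

A[alarm U crit]: least fixpoint, start Z0 = Sat(crit) = {n1}, add states in Sat(alarm) with every successor in Z. Already a fixed point.
Sat(A[alarm U crit]) = {n1}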